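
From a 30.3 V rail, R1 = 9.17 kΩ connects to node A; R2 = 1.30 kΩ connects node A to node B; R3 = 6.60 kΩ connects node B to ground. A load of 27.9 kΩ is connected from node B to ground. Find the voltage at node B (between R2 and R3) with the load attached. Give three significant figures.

At node B, R3 is in parallel with the load: R3‖R_L = 5.337 kΩ.
Below node A the resistance is R2 + (R3‖R_L) = 6.637 kΩ, so V_A = 30.3 × 6.637/15.81 = 12.72 V.
Then V_B = V_A × (R3‖R_L)/(R2 + R3‖R_L) = 12.72 × 5.337/6.637 = 10.2 V.

V ≈ 10.2 V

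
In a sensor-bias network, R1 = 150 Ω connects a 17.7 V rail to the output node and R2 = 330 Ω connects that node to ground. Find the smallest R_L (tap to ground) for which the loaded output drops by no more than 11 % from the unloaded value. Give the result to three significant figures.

Output resistance R_th = R1‖R2 = (150 × 330)/480.0 = 103.1 Ω.
The fractional drop is R_th/(R_th + R_L); requiring this ≤ 0.110 gives R_L ≥ R_th(1/0.110 − 1) = 103.1 × 8.091 = 834 Ω.

R_L(min) ≈ 834 Ω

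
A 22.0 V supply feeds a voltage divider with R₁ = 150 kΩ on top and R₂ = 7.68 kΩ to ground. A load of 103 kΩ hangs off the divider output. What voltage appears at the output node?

The load sits in parallel with R₂: R₂‖R_L = (7.68 × 103) / (7.68 + 103) = 7.147 kΩ.
V_out = 22.0 × 7.147 / (150 + 7.147) = 22.0 × 7.147/157.1 = 1.00 V.

V_out ≈ 1.00 V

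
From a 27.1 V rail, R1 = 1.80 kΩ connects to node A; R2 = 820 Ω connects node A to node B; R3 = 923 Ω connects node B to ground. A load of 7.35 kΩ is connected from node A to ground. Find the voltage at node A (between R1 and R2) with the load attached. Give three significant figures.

V ≈ 11.9 V

Below node A the series string R2+R3 = 1743 Ω sits in parallel with the 7350 Ω load: 1409 Ω.
V_A = 27.1 × 1409/(1800 + 1409) = 11.9 V.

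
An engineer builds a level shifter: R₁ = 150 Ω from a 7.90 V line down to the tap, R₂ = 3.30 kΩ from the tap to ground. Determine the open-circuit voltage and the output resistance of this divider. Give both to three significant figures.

V_th is the open-circuit tap voltage: 7.90 × 3300/(150 + 3300) = 7.56 V.
With the supply zeroed, R₁ and R₂ appear in parallel from the tap: R_th = R₁‖R₂ = (150 × 3300)/3450 = 143 Ω.

V_th = 7.56 V, R_th = 143 Ω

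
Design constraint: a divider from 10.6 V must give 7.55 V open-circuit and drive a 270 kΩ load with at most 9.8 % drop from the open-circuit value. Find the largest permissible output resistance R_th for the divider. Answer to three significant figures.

Loading drop = R_th/(R_th + R_L) ≤ 0.0980, so R_th ≤ R_L · ε/(1−ε) = 270 kΩ × 0.0980/0.9020 = 29.3 kΩ.
(Any R1, R2 with R2/(R1+R2) = 0.712 and R1‖R2 ≤ 29.3 kΩ will meet the spec.)

R_th ≤ 29.3 kΩ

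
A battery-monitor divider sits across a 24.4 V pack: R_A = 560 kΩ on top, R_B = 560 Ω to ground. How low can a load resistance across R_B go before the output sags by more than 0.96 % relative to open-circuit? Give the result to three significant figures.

Output resistance R_th = R_A‖R_B = (560000 × 560)/560600 = 559.4 Ω.
The fractional drop is R_th/(R_th + R_L); requiring this ≤ 0.00960 gives R_L ≥ R_th(1/0.00960 − 1) = 559.4 × 103.2 = 57.7 kΩ.

R_L(min) ≈ 57.7 kΩ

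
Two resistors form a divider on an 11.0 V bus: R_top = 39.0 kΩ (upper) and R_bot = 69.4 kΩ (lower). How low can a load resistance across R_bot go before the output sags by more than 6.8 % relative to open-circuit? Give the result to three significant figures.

R_L(min) ≈ 342 kΩ

Output resistance R_th = R_top‖R_bot = (39.0 × 69.4)/108.4 = 24.97 kΩ.
The fractional drop is R_th/(R_th + R_L); requiring this ≤ 0.0680 gives R_L ≥ R_th(1/0.0680 − 1) = 24.97 × 13.71 = 342 kΩ.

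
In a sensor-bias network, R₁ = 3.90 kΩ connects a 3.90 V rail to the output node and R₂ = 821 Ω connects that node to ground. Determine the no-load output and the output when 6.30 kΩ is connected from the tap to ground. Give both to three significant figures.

Open-circuit: V = 3.90 × 821/(3900 + 821) = 0.678 V.
With the load, R₂ becomes R₂‖R_L = 726.3 Ω, so V = 3.90 × 726.3/4626 = 0.612 V.

Unloaded: 0.678 V; loaded: 0.612 V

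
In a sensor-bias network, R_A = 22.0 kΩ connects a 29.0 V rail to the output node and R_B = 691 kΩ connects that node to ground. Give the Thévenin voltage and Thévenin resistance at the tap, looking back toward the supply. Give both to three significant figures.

V_th is the open-circuit tap voltage: 29.0 × 691/(22.0 + 691) = 28.1 V.
With the supply zeroed, R_A and R_B appear in parallel from the tap: R_th = R_A‖R_B = (22.0 × 691)/713.0 = 21.3 kΩ.

V_th = 28.1 V, R_th = 21.3 kΩ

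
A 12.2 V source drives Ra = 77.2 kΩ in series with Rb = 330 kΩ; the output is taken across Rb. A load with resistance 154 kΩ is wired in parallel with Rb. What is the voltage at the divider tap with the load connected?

The load sits in parallel with Rb: Rb‖R_L = (330 × 154) / (330 + 154) = 105.0 kΩ.
V_out = 12.2 × 105.0 / (77.2 + 105.0) = 12.2 × 105.0/182.2 = 7.03 V.
(Unloaded it would have been 9.89 V.)

V_out ≈ 7.03 V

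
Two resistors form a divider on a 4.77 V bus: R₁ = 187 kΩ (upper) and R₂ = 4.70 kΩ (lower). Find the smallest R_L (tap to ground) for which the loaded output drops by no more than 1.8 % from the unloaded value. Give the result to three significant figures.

Output resistance R_th = R₁‖R₂ = (187 × 4.70)/191.7 = 4.585 kΩ.
The fractional drop is R_th/(R_th + R_L); requiring this ≤ 0.0180 gives R_L ≥ R_th(1/0.0180 − 1) = 4.585 × 54.56 = 250 kΩ.

R_L(min) ≈ 250 kΩ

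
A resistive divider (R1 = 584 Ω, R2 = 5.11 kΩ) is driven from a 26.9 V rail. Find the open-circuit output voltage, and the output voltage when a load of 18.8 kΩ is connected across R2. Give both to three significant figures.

Unloaded: 24.1 V; loaded: 23.5 V

Open-circuit: V = 26.9 × 5110/(584 + 5110) = 24.1 V.
With the load, R2 becomes R2‖R_L = 4018 Ω, so V = 26.9 × 4018/4602 = 23.5 V.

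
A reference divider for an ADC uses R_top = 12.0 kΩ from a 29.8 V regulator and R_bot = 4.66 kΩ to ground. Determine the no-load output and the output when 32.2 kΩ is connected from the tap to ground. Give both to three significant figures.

Open-circuit: V = 29.8 × 4.66/(12.0 + 4.66) = 8.34 V.
With the load, R_bot becomes R_bot‖R_L = 4.071 kΩ, so V = 29.8 × 4.071/16.07 = 7.55 V.

Unloaded: 8.34 V; loaded: 7.55 V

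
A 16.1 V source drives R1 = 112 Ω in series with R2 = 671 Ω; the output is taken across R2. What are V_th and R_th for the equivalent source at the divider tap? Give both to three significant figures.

V_th is the open-circuit tap voltage: 16.1 × 671/(112 + 671) = 13.8 V.
With the supply zeroed, R1 and R2 appear in parallel from the tap: R_th = R1‖R2 = (112 × 671)/783.0 = 96.0 Ω.

V_th = 13.8 V, R_th = 96.0 Ω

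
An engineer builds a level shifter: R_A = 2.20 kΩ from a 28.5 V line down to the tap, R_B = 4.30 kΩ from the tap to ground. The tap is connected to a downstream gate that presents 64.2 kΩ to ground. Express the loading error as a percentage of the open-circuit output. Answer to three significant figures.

The divider's output (Thévenin) resistance is R_A‖R_B = 1.455 kΩ.
Fractional drop under load = R_th/(R_th + R_L) = 1.455 / (1.455 + 64.2) = 0.02217.
So the output falls by 2.22 %.

2.22 %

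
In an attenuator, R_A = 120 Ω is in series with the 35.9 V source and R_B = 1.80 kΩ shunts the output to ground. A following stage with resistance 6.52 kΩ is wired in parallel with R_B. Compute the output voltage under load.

V_out ≈ 33.1 V

The load sits in parallel with R_B: R_B‖R_L = (1800 × 6520) / (1800 + 6520) = 1411 Ω.
V_out = 35.9 × 1411 / (120 + 1411) = 35.9 × 1411/1531 = 33.1 V.
(Unloaded it would have been 33.7 V.)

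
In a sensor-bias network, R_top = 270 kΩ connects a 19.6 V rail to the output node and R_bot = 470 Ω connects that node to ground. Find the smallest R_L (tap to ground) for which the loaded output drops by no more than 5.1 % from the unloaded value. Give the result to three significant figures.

Output resistance R_th = R_top‖R_bot = (270000 × 470)/270500 = 469.2 Ω.
The fractional drop is R_th/(R_th + R_L); requiring this ≤ 0.0510 gives R_L ≥ R_th(1/0.0510 − 1) = 469.2 × 18.61 = 8.73 kΩ.

R_L(min) ≈ 8.73 kΩ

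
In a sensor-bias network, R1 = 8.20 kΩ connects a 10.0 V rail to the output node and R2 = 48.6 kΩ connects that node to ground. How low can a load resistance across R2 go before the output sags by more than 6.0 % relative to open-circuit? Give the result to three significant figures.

R_L(min) ≈ 110 kΩ

Output resistance R_th = R1‖R2 = (8.20 × 48.6)/56.80 = 7.016 kΩ.
The fractional drop is R_th/(R_th + R_L); requiring this ≤ 0.0600 gives R_L ≥ R_th(1/0.0600 − 1) = 7.016 × 15.67 = 110 kΩ.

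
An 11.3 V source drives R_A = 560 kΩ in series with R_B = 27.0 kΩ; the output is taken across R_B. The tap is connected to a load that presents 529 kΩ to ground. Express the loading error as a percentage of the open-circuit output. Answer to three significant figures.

4.64 %

The divider's output (Thévenin) resistance is R_A‖R_B = 25.76 kΩ.
Fractional drop under load = R_th/(R_th + R_L) = 25.76 / (25.76 + 529) = 0.04643.
So the output falls by 4.64 %.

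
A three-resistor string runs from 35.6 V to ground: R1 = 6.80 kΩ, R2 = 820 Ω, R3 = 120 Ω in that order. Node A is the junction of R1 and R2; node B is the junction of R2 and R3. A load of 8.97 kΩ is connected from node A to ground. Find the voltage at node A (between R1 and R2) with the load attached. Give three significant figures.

V ≈ 3.96 V

Below node A the series string R2+R3 = 940.0 Ω sits in parallel with the 8970 Ω load: 850.8 Ω.
V_A = 35.6 × 850.8/(6800 + 850.8) = 3.96 V.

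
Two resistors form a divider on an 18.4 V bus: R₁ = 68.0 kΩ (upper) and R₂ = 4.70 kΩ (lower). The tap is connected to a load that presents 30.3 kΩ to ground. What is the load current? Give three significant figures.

R₂‖R_L = 4.069 kΩ; V_out = 18.4 × 4.069/72.07 = 1.039 V.
I_L = V_out / R_L = 1.039 / 30.3 kΩ = 0.0343 mA.

I_L ≈ 0.0343 mA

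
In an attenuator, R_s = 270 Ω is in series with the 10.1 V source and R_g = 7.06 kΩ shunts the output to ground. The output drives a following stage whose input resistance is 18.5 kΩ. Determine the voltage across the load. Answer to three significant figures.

The load sits in parallel with R_g: R_g‖R_L = (7060 × 18500) / (7060 + 18500) = 5110 Ω.
V_out = 10.1 × 5110 / (270 + 5110) = 10.1 × 5110/5380 = 9.59 V.
(Unloaded it would have been 9.73 V.)

V_out ≈ 9.59 V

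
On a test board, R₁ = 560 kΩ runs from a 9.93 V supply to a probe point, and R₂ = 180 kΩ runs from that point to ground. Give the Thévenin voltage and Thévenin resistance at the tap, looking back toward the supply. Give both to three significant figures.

V_th = 2.42 V, R_th = 136 kΩ

V_th is the open-circuit tap voltage: 9.93 × 180/(560 + 180) = 2.42 V.
With the supply zeroed, R₁ and R₂ appear in parallel from the tap: R_th = R₁‖R₂ = (560 × 180)/740.0 = 136 kΩ.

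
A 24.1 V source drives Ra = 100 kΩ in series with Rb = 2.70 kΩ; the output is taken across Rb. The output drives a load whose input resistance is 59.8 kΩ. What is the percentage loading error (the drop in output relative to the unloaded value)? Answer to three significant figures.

The divider's output (Thévenin) resistance is Ra‖Rb = 2.629 kΩ.
Fractional drop under load = R_th/(R_th + R_L) = 2.629 / (2.629 + 59.8) = 0.04211.
So the output falls by 4.21 %.

4.21 %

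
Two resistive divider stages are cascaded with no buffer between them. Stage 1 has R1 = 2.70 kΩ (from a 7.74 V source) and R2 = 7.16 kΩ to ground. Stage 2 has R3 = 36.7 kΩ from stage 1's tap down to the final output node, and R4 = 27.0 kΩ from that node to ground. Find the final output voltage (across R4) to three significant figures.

Stage 2 presents R3+R4 = 63.70 kΩ as a load on stage 1's tap.
Stage 1's lower leg becomes R2‖(R3+R4) = 6.437 kΩ, so V_mid = 7.74 × 6.437/9.137 = 5.453 V.
Stage 2 is itself unloaded: V_out = V_mid × R4/(R3+R4) = 5.453 × 27.0/63.70 = 2.31 V.

V_out ≈ 2.31 V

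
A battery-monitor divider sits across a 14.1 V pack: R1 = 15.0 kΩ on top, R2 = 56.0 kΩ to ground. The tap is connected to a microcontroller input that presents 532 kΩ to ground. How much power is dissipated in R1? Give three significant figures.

Total resistance from the source is R1 + (R2‖R_L) = 65.67 kΩ, so I = 14.1/65.67 kΩ = 0.2147 mA.
P = I²·R1 = (0.2147 mA)² × 15.0 kΩ = 0.692 mW.

P ≈ 0.692 mW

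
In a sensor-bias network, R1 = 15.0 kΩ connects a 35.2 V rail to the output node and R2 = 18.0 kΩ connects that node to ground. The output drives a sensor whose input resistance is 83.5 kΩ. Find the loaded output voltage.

V_out ≈ 17.5 V

The load sits in parallel with R2: R2‖R_L = (18.0 × 83.5) / (18.0 + 83.5) = 14.81 kΩ.
V_out = 35.2 × 14.81 / (15.0 + 14.81) = 35.2 × 14.81/29.81 = 17.5 V.
(Unloaded it would have been 19.2 V.)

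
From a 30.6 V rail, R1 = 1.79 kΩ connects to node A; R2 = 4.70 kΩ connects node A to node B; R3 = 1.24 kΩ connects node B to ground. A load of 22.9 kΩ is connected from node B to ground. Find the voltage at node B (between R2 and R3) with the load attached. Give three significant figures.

V ≈ 4.70 V

At node B, R3 is in parallel with the load: R3‖R_L = 1.176 kΩ.
Below node A the resistance is R2 + (R3‖R_L) = 5.876 kΩ, so V_A = 30.6 × 5.876/7.666 = 23.46 V.
Then V_B = V_A × (R3‖R_L)/(R2 + R3‖R_L) = 23.46 × 1.176/5.876 = 4.70 V.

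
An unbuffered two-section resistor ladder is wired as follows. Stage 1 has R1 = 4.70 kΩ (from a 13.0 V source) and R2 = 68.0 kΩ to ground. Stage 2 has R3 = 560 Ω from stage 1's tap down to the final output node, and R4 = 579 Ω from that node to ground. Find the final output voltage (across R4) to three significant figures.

Stage 2 presents R3+R4 = 1139 Ω as a load on stage 1's tap.
Stage 1's lower leg becomes R2‖(R3+R4) = 1120 Ω, so V_mid = 13.0 × 1120/5820 = 2.502 V.
Stage 2 is itself unloaded: V_out = V_mid × R4/(R3+R4) = 2.502 × 579/1139 = 1.27 V.

V_out ≈ 1.27 V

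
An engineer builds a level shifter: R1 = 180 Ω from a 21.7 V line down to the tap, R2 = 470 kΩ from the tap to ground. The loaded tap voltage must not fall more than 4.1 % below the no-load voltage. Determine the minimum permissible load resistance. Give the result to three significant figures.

Output resistance R_th = R1‖R2 = (180 × 470000)/470200 = 179.9 Ω.
The fractional drop is R_th/(R_th + R_L); requiring this ≤ 0.0410 gives R_L ≥ R_th(1/0.0410 − 1) = 179.9 × 23.39 = 4.21 kΩ.

R_L(min) ≈ 4.21 kΩ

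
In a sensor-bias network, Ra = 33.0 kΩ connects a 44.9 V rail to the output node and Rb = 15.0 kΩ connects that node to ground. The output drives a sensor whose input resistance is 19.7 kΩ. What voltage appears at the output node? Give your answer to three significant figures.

The load sits in parallel with Rb: Rb‖R_L = (15.0 × 19.7) / (15.0 + 19.7) = 8.516 kΩ.
V_out = 44.9 × 8.516 / (33.0 + 8.516) = 44.9 × 8.516/41.52 = 9.21 V.
(Unloaded it would have been 14.0 V.)

V_out ≈ 9.21 V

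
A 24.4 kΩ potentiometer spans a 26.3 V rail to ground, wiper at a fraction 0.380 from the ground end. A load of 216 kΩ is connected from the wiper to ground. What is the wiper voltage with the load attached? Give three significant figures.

The wiper splits the pot into (1−α)R = 15.13 kΩ above and αR = 9.272 kΩ below.
Lower section ‖ load = 8.890 kΩ.
V_wiper = 26.3 × 8.890/(15.13 + 8.890) = 9.73 V.

V ≈ 9.73 V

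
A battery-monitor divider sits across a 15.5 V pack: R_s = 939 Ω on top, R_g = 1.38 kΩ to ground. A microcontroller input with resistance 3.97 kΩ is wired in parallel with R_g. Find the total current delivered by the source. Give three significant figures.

I ≈ 7.90 mA

R_g‖R_L = 1024 Ω, so the source sees R_s + R_g‖R_L = 1963 Ω.
I = 15.5 V / 1963 Ω = 7.90 mA.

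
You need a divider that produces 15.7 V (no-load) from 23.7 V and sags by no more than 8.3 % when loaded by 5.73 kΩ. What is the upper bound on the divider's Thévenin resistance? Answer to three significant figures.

Loading drop = R_th/(R_th + R_L) ≤ 0.0830, so R_th ≤ R_L · ε/(1−ε) = 5.73 kΩ × 0.0830/0.9170 = 519 Ω.

R_th ≤ 519 Ω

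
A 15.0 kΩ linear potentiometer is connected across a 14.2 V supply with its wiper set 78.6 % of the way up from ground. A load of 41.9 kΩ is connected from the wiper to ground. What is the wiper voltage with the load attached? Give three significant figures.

V ≈ 10.5 V

The wiper splits the pot into (1−α)R = 3.210 kΩ above and αR = 11.79 kΩ below.
Lower section ‖ load = 9.201 kΩ.
V_wiper = 14.2 × 9.201/(3.210 + 9.201) = 10.5 V.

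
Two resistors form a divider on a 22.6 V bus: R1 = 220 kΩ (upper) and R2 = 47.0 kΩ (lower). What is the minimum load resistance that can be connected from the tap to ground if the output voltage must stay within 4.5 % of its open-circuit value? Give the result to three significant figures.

R_L(min) ≈ 822 kΩ

Output resistance R_th = R1‖R2 = (220 × 47.0)/267.0 = 38.73 kΩ.
The fractional drop is R_th/(R_th + R_L); requiring this ≤ 0.0450 gives R_L ≥ R_th(1/0.0450 − 1) = 38.73 × 21.22 = 822 kΩ.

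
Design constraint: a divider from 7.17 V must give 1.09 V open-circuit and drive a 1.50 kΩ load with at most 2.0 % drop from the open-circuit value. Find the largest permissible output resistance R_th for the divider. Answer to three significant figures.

Loading drop = R_th/(R_th + R_L) ≤ 0.0200, so R_th ≤ R_L · ε/(1−ε) = 1.50 kΩ × 0.0200/0.9800 = 30.6 Ω.
(Any R1, R2 with R2/(R1+R2) = 0.152 and R1‖R2 ≤ 30.6 Ω will meet the spec.)

R_th ≤ 30.6 Ω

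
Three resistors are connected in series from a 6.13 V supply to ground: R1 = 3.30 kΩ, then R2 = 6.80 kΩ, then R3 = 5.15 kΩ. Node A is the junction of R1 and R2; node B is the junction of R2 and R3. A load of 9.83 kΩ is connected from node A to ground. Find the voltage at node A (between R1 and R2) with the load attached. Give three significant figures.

Below node A the series string R2+R3 = 11.95 kΩ sits in parallel with the 9.83 kΩ load: 5.393 kΩ.
V_A = 6.13 × 5.393/(3.30 + 5.393) = 3.80 V.

V ≈ 3.80 V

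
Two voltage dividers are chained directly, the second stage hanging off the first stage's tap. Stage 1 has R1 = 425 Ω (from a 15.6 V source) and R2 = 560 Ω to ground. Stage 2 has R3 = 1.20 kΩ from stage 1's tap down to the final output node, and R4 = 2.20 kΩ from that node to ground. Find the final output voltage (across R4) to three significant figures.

V_out ≈ 5.36 V

Stage 2 presents R3+R4 = 3400 Ω as a load on stage 1's tap.
Stage 1's lower leg becomes R2‖(R3+R4) = 480.8 Ω, so V_mid = 15.6 × 480.8/905.8 = 8.281 V.
Stage 2 is itself unloaded: V_out = V_mid × R4/(R3+R4) = 8.281 × 2200/3400 = 5.36 V.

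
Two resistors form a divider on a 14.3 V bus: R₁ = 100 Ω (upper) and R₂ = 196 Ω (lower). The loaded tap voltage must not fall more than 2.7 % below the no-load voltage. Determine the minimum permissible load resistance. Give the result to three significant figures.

R_L(min) ≈ 2.39 kΩ

Output resistance R_th = R₁‖R₂ = (100 × 196)/296.0 = 66.22 Ω.
The fractional drop is R_th/(R_th + R_L); requiring this ≤ 0.0270 gives R_L ≥ R_th(1/0.0270 − 1) = 66.22 × 36.04 = 2.39 kΩ.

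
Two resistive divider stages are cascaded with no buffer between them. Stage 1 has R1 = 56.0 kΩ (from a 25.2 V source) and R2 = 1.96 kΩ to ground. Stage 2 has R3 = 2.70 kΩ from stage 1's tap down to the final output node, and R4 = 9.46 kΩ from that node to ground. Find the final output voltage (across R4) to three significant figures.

V_out ≈ 0.574 V

Stage 2 presents R3+R4 = 12.16 kΩ as a load on stage 1's tap.
Stage 1's lower leg becomes R2‖(R3+R4) = 1.688 kΩ, so V_mid = 25.2 × 1.688/57.69 = 0.7373 V.
Stage 2 is itself unloaded: V_out = V_mid × R4/(R3+R4) = 0.7373 × 9.46/12.16 = 0.574 V.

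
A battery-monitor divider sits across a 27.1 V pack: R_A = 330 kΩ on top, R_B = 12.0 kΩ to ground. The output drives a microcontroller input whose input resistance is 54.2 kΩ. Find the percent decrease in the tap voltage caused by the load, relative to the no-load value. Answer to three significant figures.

The divider's output (Thévenin) resistance is R_A‖R_B = 11.58 kΩ.
Fractional drop under load = R_th/(R_th + R_L) = 11.58 / (11.58 + 54.2) = 0.1760.
So the output falls by 17.6 %.

17.6 %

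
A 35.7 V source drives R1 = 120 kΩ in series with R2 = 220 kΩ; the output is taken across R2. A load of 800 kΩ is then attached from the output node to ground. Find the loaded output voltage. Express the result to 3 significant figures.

The load sits in parallel with R2: R2‖R_L = (220 × 800) / (220 + 800) = 172.5 kΩ.
V_out = 35.7 × 172.5 / (120 + 172.5) = 35.7 × 172.5/292.5 = 21.1 V.
(Unloaded it would have been 23.1 V.)

V_out ≈ 21.1 V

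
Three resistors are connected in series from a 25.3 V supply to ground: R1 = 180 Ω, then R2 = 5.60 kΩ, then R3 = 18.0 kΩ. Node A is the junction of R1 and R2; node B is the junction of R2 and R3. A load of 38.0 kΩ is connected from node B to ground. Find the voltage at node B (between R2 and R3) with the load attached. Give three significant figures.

At node B, R3 is in parallel with the load: R3‖R_L = 12210 Ω.
Below node A the resistance is R2 + (R3‖R_L) = 17810 Ω, so V_A = 25.3 × 17810/17990 = 25.05 V.
Then V_B = V_A × (R3‖R_L)/(R2 + R3‖R_L) = 25.05 × 12210/17810 = 17.2 V.

V ≈ 17.2 V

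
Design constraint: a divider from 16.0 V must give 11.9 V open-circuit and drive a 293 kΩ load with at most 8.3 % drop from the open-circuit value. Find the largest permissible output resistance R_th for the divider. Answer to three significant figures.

R_th ≤ 26.5 kΩ

Loading drop = R_th/(R_th + R_L) ≤ 0.0830, so R_th ≤ R_L · ε/(1−ε) = 293 kΩ × 0.0830/0.9170 = 26.5 kΩ.
(Any R1, R2 with R2/(R1+R2) = 0.744 and R1‖R2 ≤ 26.5 kΩ will meet the spec.)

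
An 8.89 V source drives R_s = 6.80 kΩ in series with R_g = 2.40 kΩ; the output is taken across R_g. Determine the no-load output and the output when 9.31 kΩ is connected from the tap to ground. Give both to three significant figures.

Unloaded: 2.32 V; loaded: 1.95 V

Open-circuit: V = 8.89 × 2.40/(6.80 + 2.40) = 2.32 V.
With the load, R_g becomes R_g‖R_L = 1.908 kΩ, so V = 8.89 × 1.908/8.708 = 1.95 V.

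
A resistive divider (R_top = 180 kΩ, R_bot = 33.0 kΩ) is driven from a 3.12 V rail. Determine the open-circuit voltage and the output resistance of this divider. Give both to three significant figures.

V_th = 0.483 V, R_th = 27.9 kΩ

V_th is the open-circuit tap voltage: 3.12 × 33.0/(180 + 33.0) = 0.483 V.
With the supply zeroed, R_top and R_bot appear in parallel from the tap: R_th = R_top‖R_bot = (180 × 33.0)/213.0 = 27.9 kΩ.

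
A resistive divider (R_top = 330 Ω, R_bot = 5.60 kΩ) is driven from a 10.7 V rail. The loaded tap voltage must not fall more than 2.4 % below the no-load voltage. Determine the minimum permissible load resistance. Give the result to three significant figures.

Output resistance R_th = R_top‖R_bot = (330 × 5600)/5930 = 311.6 Ω.
The fractional drop is R_th/(R_th + R_L); requiring this ≤ 0.0240 gives R_L ≥ R_th(1/0.0240 − 1) = 311.6 × 40.67 = 12.7 kΩ.

R_L(min) ≈ 12.7 kΩ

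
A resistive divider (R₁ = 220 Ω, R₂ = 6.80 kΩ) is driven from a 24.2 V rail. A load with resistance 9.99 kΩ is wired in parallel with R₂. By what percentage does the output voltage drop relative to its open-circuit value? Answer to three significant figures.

The divider's output (Thévenin) resistance is R₁‖R₂ = 213.1 Ω.
Fractional drop under load = R_th/(R_th + R_L) = 213.1 / (213.1 + 9990) = 0.02089.
So the output falls by 2.09 %.

2.09 %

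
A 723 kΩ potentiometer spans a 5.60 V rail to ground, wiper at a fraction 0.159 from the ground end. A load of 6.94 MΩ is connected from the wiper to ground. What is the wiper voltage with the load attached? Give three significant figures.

V ≈ 0.878 V

The wiper splits the pot into (1−α)R = 608.0 kΩ above and αR = 115.0 kΩ below.
Lower section ‖ load = 113.1 kΩ.
V_wiper = 5.60 × 113.1/(608.0 + 113.1) = 0.878 V.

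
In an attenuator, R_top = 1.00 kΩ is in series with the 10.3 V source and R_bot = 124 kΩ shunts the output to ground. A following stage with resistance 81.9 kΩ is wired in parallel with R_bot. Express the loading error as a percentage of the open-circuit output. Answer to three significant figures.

1.20 %

The divider's output (Thévenin) resistance is R_top‖R_bot = 0.9920 kΩ.
Fractional drop under load = R_th/(R_th + R_L) = 0.9920 / (0.9920 + 81.9) = 0.01197.
So the output falls by 1.20 %.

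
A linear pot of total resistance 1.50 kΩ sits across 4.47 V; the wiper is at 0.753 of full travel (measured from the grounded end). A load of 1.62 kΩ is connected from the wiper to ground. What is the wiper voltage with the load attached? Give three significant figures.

V ≈ 2.87 V

The wiper splits the pot into (1−α)R = 370.5 Ω above and αR = 1130 Ω below.
Lower section ‖ load = 665.5 Ω.
V_wiper = 4.47 × 665.5/(370.5 + 665.5) = 2.87 V.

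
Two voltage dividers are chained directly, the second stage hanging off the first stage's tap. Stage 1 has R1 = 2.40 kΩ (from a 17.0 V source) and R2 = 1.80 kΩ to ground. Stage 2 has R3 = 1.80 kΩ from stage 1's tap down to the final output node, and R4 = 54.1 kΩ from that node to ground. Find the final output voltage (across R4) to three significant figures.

Stage 2 presents R3+R4 = 55.90 kΩ as a load on stage 1's tap.
Stage 1's lower leg becomes R2‖(R3+R4) = 1.744 kΩ, so V_mid = 17.0 × 1.744/4.144 = 7.154 V.
Stage 2 is itself unloaded: V_out = V_mid × R4/(R3+R4) = 7.154 × 54.1/55.90 = 6.92 V.

V_out ≈ 6.92 V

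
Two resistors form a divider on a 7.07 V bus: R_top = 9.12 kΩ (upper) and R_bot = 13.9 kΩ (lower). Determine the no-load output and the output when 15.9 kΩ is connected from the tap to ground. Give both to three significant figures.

Open-circuit: V = 7.07 × 13.9/(9.12 + 13.9) = 4.27 V.
With the load, R_bot becomes R_bot‖R_L = 7.416 kΩ, so V = 7.07 × 7.416/16.54 = 3.17 V.

Unloaded: 4.27 V; loaded: 3.17 V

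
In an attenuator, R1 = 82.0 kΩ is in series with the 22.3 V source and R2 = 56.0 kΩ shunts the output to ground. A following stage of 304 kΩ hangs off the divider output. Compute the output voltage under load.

V_out ≈ 8.16 V

The load sits in parallel with R2: R2‖R_L = (56.0 × 304) / (56.0 + 304) = 47.29 kΩ.
V_out = 22.3 × 47.29 / (82.0 + 47.29) = 22.3 × 47.29/129.3 = 8.16 V.
(Unloaded it would have been 9.05 V.)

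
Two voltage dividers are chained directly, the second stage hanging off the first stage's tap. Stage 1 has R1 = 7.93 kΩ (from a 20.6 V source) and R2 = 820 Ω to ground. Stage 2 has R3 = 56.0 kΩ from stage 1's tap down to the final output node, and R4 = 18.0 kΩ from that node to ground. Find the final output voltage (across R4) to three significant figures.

Stage 2 presents R3+R4 = 74000 Ω as a load on stage 1's tap.
Stage 1's lower leg becomes R2‖(R3+R4) = 811.0 Ω, so V_mid = 20.6 × 811.0/8741 = 1.911 V.
Stage 2 is itself unloaded: V_out = V_mid × R4/(R3+R4) = 1.911 × 18000/74000 = 0.465 V.

V_out ≈ 0.465 V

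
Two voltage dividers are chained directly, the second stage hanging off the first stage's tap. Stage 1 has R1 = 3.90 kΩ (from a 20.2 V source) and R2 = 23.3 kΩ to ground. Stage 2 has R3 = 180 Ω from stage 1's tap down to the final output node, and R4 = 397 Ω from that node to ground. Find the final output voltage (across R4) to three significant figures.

V_out ≈ 1.75 V

Stage 2 presents R3+R4 = 577.0 Ω as a load on stage 1's tap.
Stage 1's lower leg becomes R2‖(R3+R4) = 563.1 Ω, so V_mid = 20.2 × 563.1/4463 = 2.548 V.
Stage 2 is itself unloaded: V_out = V_mid × R4/(R3+R4) = 2.548 × 397/577.0 = 1.75 V.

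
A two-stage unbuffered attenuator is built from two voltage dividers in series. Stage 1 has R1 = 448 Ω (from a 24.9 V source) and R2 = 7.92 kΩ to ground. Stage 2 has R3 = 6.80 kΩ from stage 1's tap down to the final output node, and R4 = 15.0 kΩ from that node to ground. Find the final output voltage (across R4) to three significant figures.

Stage 2 presents R3+R4 = 21800 Ω as a load on stage 1's tap.
Stage 1's lower leg becomes R2‖(R3+R4) = 5809 Ω, so V_mid = 24.9 × 5809/6257 = 23.12 V.
Stage 2 is itself unloaded: V_out = V_mid × R4/(R3+R4) = 23.12 × 15000/21800 = 15.9 V.

V_out ≈ 15.9 V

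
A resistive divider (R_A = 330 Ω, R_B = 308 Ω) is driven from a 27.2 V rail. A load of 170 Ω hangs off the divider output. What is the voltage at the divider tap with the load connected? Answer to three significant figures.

The load sits in parallel with R_B: R_B‖R_L = (308 × 170) / (308 + 170) = 109.5 Ω.
V_out = 27.2 × 109.5 / (330 + 109.5) = 27.2 × 109.5/439.5 = 6.78 V.
(Unloaded it would have been 13.1 V.)

V_out ≈ 6.78 V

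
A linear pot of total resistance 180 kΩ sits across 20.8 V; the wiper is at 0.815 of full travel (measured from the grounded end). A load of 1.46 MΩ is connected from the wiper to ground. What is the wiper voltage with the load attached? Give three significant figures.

V ≈ 16.6 V

The wiper splits the pot into (1−α)R = 33.30 kΩ above and αR = 146.7 kΩ below.
Lower section ‖ load = 133.3 kΩ.
V_wiper = 20.8 × 133.3/(33.30 + 133.3) = 16.6 V.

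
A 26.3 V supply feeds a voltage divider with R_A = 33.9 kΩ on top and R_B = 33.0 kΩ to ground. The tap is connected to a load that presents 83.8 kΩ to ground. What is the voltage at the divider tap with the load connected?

The load sits in parallel with R_B: R_B‖R_L = (33.0 × 83.8) / (33.0 + 83.8) = 23.68 kΩ.
V_out = 26.3 × 23.68 / (33.9 + 23.68) = 26.3 × 23.68/57.58 = 10.8 V.

V_out ≈ 10.8 V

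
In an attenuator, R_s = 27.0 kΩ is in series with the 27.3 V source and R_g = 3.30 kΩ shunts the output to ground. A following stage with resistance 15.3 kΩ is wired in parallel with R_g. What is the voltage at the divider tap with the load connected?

The load sits in parallel with R_g: R_g‖R_L = (3.30 × 15.3) / (3.30 + 15.3) = 2.715 kΩ.
V_out = 27.3 × 2.715 / (27.0 + 2.715) = 27.3 × 2.715/29.71 = 2.49 V.
(Unloaded it would have been 2.97 V.)

V_out ≈ 2.49 V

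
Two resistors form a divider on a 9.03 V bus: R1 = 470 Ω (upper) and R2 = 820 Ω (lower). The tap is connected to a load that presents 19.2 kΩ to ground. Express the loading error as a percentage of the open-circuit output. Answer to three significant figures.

The divider's output (Thévenin) resistance is R1‖R2 = 298.8 Ω.
Fractional drop under load = R_th/(R_th + R_L) = 298.8 / (298.8 + 19200) = 0.01532.
So the output falls by 1.53 %.

1.53 %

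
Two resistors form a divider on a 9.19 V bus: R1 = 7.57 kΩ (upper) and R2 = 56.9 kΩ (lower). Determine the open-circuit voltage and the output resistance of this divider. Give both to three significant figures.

V_th is the open-circuit tap voltage: 9.19 × 56.9/(7.57 + 56.9) = 8.11 V.
With the supply zeroed, R1 and R2 appear in parallel from the tap: R_th = R1‖R2 = (7.57 × 56.9)/64.47 = 6.68 kΩ.

V_th = 8.11 V, R_th = 6.68 kΩ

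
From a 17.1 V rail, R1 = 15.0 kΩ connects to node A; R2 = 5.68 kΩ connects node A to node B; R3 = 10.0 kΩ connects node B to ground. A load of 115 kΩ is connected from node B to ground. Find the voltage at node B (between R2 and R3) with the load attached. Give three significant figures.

V ≈ 5.27 V

At node B, R3 is in parallel with the load: R3‖R_L = 9.200 kΩ.
Below node A the resistance is R2 + (R3‖R_L) = 14.88 kΩ, so V_A = 17.1 × 14.88/29.88 = 8.516 V.
Then V_B = V_A × (R3‖R_L)/(R2 + R3‖R_L) = 8.516 × 9.200/14.88 = 5.27 V.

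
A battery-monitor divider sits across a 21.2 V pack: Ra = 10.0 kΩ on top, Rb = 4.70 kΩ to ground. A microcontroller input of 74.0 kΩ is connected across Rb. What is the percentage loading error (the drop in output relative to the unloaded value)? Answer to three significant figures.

4.14 %

The divider's output (Thévenin) resistance is Ra‖Rb = 3.197 kΩ.
Fractional drop under load = R_th/(R_th + R_L) = 3.197 / (3.197 + 74.0) = 0.04142.
So the output falls by 4.14 %.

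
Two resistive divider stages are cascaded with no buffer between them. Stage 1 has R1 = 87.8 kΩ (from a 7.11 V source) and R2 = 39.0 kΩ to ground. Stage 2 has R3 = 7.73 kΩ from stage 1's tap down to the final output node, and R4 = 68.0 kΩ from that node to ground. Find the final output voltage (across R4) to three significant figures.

V_out ≈ 1.45 V

Stage 2 presents R3+R4 = 75.73 kΩ as a load on stage 1's tap.
Stage 1's lower leg becomes R2‖(R3+R4) = 25.74 kΩ, so V_mid = 7.11 × 25.74/113.5 = 1.612 V.
Stage 2 is itself unloaded: V_out = V_mid × R4/(R3+R4) = 1.612 × 68.0/75.73 = 1.45 V.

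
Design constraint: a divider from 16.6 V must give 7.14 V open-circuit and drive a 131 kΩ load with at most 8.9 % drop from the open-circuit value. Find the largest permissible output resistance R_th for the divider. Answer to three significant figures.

R_th ≤ 12.8 kΩ

Loading drop = R_th/(R_th + R_L) ≤ 0.0890, so R_th ≤ R_L · ε/(1−ε) = 131 kΩ × 0.0890/0.9110 = 12.8 kΩ.
(Any R1, R2 with R2/(R1+R2) = 0.430 and R1‖R2 ≤ 12.8 kΩ will meet the spec.)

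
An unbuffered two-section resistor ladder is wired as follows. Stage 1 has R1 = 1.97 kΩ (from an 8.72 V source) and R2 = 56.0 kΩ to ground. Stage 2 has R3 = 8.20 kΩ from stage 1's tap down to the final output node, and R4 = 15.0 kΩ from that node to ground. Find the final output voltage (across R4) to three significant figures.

Stage 2 presents R3+R4 = 23.20 kΩ as a load on stage 1's tap.
Stage 1's lower leg becomes R2‖(R3+R4) = 16.40 kΩ, so V_mid = 8.72 × 16.40/18.37 = 7.785 V.
Stage 2 is itself unloaded: V_out = V_mid × R4/(R3+R4) = 7.785 × 15.0/23.20 = 5.03 V.

V_out ≈ 5.03 V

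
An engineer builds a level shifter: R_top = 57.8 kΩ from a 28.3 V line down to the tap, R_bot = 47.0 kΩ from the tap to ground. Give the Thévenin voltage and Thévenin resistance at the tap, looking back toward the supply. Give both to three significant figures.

V_th is the open-circuit tap voltage: 28.3 × 47.0/(57.8 + 47.0) = 12.7 V.
With the supply zeroed, R_top and R_bot appear in parallel from the tap: R_th = R_top‖R_bot = (57.8 × 47.0)/104.8 = 25.9 kΩ.

V_th = 12.7 V, R_th = 25.9 kΩ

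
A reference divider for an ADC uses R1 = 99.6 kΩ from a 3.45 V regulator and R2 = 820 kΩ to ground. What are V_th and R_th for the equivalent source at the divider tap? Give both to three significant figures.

V_th is the open-circuit tap voltage: 3.45 × 820/(99.6 + 820) = 3.08 V.
With the supply zeroed, R1 and R2 appear in parallel from the tap: R_th = R1‖R2 = (99.6 × 820)/919.6 = 88.8 kΩ.

V_th = 3.08 V, R_th = 88.8 kΩ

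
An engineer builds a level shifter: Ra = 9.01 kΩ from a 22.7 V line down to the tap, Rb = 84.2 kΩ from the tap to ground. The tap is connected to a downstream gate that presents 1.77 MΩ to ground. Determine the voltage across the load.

The load sits in parallel with Rb: Rb‖R_L = (84.2 × 1770) / (84.2 + 1770) = 80.38 kΩ.
V_out = 22.7 × 80.38 / (9.01 + 80.38) = 22.7 × 80.38/89.39 = 20.4 V.
(Unloaded it would have been 20.5 V.)

V_out ≈ 20.4 V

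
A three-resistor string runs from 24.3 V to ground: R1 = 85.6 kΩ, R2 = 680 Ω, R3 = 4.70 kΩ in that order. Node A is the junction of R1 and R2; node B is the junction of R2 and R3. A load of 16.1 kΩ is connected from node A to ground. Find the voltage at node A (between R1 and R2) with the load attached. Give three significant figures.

V ≈ 1.09 V

Below node A the series string R2+R3 = 5380 Ω sits in parallel with the 16100 Ω load: 4032 Ω.
V_A = 24.3 × 4032/(85600 + 4032) = 1.09 V.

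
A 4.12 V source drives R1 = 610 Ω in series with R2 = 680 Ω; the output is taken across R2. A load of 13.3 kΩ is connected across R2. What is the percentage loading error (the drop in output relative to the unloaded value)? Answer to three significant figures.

The divider's output (Thévenin) resistance is R1‖R2 = 321.6 Ω.
Fractional drop under load = R_th/(R_th + R_L) = 321.6 / (321.6 + 13300) = 0.02361.
So the output falls by 2.36 %.

2.36 %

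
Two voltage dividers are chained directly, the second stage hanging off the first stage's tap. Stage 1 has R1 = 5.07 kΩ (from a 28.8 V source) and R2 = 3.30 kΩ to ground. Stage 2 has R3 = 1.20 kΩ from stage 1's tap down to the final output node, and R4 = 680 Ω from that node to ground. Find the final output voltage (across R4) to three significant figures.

Stage 2 presents R3+R4 = 1880 Ω as a load on stage 1's tap.
Stage 1's lower leg becomes R2‖(R3+R4) = 1198 Ω, so V_mid = 28.8 × 1198/6268 = 5.503 V.
Stage 2 is itself unloaded: V_out = V_mid × R4/(R3+R4) = 5.503 × 680/1880 = 1.99 V.

V_out ≈ 1.99 V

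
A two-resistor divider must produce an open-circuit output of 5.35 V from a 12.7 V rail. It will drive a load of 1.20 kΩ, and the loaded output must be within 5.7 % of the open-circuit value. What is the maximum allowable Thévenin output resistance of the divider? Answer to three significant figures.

R_th ≤ 72.5 Ω

Loading drop = R_th/(R_th + R_L) ≤ 0.0570, so R_th ≤ R_L · ε/(1−ε) = 1.20 kΩ × 0.0570/0.9430 = 72.5 Ω.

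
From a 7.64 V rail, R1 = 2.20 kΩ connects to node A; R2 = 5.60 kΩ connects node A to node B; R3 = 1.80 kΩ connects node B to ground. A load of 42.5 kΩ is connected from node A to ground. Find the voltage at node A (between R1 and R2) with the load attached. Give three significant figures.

V ≈ 5.66 V

Below node A the series string R2+R3 = 7.400 kΩ sits in parallel with the 42.5 kΩ load: 6.303 kΩ.
V_A = 7.64 × 6.303/(2.20 + 6.303) = 5.66 V.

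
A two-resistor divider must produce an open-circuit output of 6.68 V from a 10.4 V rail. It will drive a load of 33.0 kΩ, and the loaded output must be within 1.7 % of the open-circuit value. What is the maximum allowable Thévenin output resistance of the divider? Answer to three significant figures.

Loading drop = R_th/(R_th + R_L) ≤ 0.0170, so R_th ≤ R_L · ε/(1−ε) = 33.0 kΩ × 0.0170/0.9830 = 571 Ω.

R_th ≤ 571 Ω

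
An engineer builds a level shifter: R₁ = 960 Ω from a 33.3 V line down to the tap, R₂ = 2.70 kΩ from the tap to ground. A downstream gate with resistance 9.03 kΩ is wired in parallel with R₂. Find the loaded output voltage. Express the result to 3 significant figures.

V_out ≈ 22.8 V

The load sits in parallel with R₂: R₂‖R_L = (2700 × 9030) / (2700 + 9030) = 2079 Ω.
V_out = 33.3 × 2079 / (960 + 2079) = 33.3 × 2079/3039 = 22.8 V.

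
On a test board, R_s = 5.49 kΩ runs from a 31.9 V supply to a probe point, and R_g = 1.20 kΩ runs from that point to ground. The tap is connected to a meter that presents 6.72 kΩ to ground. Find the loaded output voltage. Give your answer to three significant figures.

The load sits in parallel with R_g: R_g‖R_L = (1.20 × 6.72) / (1.20 + 6.72) = 1.018 kΩ.
V_out = 31.9 × 1.018 / (5.49 + 1.018) = 31.9 × 1.018/6.508 = 4.99 V.

V_out ≈ 4.99 V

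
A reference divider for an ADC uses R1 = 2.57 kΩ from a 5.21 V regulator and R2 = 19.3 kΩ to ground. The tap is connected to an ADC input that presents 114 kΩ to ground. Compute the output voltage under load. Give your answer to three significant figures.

The load sits in parallel with R2: R2‖R_L = (19.3 × 114) / (19.3 + 114) = 16.51 kΩ.
V_out = 5.21 × 16.51 / (2.57 + 16.51) = 5.21 × 16.51/19.08 = 4.51 V.

V_out ≈ 4.51 V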